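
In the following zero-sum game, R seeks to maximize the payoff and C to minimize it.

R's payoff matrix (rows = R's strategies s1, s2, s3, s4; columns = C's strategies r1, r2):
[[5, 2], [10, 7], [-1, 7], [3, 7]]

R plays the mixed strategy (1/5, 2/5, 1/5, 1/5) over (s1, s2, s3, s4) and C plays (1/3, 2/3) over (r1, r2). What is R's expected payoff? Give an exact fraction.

Against (1/3, 2/3), each row's expected payoff is s1: 3; s2: 8; s3: 13/3; s4: 17/3.
Taking the (1/5, 2/5, 1/5, 1/5)-weighted average: (1/5)·(3) + (2/5)·(8) + (1/5)·(13/3) + (1/5)·(17/3) = 29/5.

29/5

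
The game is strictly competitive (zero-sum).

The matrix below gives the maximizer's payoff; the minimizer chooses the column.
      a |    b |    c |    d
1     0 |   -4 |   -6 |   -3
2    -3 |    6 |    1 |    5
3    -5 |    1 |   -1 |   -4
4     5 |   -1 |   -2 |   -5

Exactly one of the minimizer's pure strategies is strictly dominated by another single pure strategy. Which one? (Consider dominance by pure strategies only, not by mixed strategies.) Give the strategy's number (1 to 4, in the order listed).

2

The minimizer prefers columns that give the maximizer less. Compare b with c: -6 < -4, 1 < 6, -1 < 1, -2 < -1.
So c strictly dominates b for the minimizer; b is strictly dominated.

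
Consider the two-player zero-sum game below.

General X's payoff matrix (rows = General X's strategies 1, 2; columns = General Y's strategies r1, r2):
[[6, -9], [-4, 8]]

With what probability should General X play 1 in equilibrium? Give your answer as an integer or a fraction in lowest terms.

Row minima are -9 and -4, so General X's maximin is -4; column maxima are 6 and 8, so General Y's minimax is 6. These differ, so the equilibrium is in mixed strategies.
Let General X play 1 with probability p. General Y is indifferent when 6p − 4(1−p) = −9p + 8(1−p), giving p = 4/9.

4/9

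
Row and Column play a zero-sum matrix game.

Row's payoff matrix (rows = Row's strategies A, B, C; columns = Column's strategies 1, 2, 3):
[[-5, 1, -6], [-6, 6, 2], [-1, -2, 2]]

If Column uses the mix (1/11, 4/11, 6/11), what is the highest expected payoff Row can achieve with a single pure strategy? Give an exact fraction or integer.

30/11

A: (-5)·(1/11) + (1)·(4/11) + (-6)·(6/11) = -37/11.
B: (-6)·(1/11) + (6)·(4/11) + (2)·(6/11) = 30/11.
C: (-1)·(1/11) + (-2)·(4/11) + (2)·(6/11) = 3/11.
The best pure response is B with expected payoff 30/11.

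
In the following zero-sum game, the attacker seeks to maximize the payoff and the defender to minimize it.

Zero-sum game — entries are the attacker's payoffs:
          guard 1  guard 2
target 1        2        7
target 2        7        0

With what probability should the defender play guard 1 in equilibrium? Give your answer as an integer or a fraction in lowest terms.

7/12

Row minima are 2 and 0, so the attacker's maximin is 2; column maxima are 7 and 7, so the defender's minimax is 7. These differ, so the equilibrium is in mixed strategies.
Let the defender play guard 1 with probability q. The attacker is indifferent when 2q + 7(1−q) = 7q, giving q = 7/12.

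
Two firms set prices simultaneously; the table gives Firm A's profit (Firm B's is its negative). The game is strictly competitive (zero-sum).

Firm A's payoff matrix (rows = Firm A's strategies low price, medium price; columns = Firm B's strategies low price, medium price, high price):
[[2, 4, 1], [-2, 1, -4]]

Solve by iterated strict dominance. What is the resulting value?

1

Column low price is strictly dominated by high price for Firm B (1<2, -4<-2); eliminate low price.
Row medium price is strictly dominated by row low price (4>1, 1>-4); eliminate medium price.
Column medium price is strictly dominated by high price for Firm B (1<4); eliminate medium price.
Only (low price, high price) remains, with payoff 1.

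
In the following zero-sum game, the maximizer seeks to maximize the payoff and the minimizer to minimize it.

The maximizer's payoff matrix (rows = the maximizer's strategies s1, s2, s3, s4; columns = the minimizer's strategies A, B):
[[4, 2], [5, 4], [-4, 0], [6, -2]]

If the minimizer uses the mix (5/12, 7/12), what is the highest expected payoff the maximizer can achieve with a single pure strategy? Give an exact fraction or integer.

s1: (4)·(5/12) + (2)·(7/12) = 17/6.
s2: (5)·(5/12) + (4)·(7/12) = 53/12.
s3: (-4)·(5/12) + (0)·(7/12) = -5/3.
s4: (6)·(5/12) + (-2)·(7/12) = 4/3.
The best pure response is s2 with expected payoff 53/12.

53/12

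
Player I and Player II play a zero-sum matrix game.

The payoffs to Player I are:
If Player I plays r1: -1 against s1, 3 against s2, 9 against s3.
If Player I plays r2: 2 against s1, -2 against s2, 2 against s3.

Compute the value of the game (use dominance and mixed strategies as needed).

Column s3 is strictly dominated by s2 for Player II (it gives Player I more in every row).
The remaining 2×2 game on (r1, r2) × (s1, s2) has no saddle point. Let Player I play r1 with probability p; indifference gives −p + 2(1−p) = 3p − 2(1−p), so p = 1/2.
Similarly Player II's optimal q on s1 is 5/8, and the value is -1·(5/8) + (3)·(3/8) = 1/2.

1/2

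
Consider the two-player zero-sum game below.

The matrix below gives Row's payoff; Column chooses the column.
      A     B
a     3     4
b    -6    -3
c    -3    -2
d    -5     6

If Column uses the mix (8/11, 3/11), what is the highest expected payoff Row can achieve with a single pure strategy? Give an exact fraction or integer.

36/11

a: (3)·(8/11) + (4)·(3/11) = 36/11.
b: (-6)·(8/11) + (-3)·(3/11) = -57/11.
c: (-3)·(8/11) + (-2)·(3/11) = -30/11.
d: (-5)·(8/11) + (6)·(3/11) = -2.
The best pure response is a with expected payoff 36/11.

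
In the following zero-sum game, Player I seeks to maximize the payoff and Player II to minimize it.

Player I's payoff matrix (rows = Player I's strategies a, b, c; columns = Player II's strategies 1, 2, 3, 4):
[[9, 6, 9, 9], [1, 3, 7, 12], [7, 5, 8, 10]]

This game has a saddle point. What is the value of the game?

Row minima: 6, 1, 5 → Player I's maximin is 6.
Column maxima: 9, 6, 9, 12 → Player II's minimax is 6.
They coincide at (a, 2), so the value is 6.

6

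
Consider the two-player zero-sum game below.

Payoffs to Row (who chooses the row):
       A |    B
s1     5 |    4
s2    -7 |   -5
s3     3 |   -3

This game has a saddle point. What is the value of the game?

Row minima: 4, -7, -3 → Row's maximin is 4.
Column maxima: 5, 4 → Column's minimax is 4.
They coincide at (s1, B), so the value is 4.

4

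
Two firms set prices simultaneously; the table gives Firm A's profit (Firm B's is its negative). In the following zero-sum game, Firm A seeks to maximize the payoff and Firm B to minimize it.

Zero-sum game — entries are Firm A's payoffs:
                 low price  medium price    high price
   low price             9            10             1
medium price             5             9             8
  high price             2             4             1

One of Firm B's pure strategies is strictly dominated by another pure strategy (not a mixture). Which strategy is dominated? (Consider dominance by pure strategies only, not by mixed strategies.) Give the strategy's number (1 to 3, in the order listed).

Firm B prefers columns that give Firm A less. Compare medium price with low price: 9 < 10, 5 < 9, 2 < 4.
So low price strictly dominates medium price for Firm B; medium price is strictly dominated.

2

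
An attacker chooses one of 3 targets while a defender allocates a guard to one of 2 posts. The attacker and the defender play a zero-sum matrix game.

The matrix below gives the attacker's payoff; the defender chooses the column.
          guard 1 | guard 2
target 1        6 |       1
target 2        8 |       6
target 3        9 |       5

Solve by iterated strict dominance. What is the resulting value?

Column guard 1 is strictly dominated by guard 2 for the defender (1<6, 6<8, 5<9); eliminate guard 1.
Row target 3 is strictly dominated by row target 2 (6>5); eliminate target 3.
Row target 1 is strictly dominated by row target 2 (6>1); eliminate target 1.
Only (target 2, guard 2) remains, with payoff 6.

6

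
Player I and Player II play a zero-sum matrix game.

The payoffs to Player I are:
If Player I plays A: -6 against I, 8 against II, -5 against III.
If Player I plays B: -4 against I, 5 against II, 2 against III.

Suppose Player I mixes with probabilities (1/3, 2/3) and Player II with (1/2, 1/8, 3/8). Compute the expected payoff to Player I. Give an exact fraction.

Against (1/2, 1/8, 3/8), each row's expected payoff is A: -31/8; B: -5/8.
Taking the (1/3, 2/3)-weighted average: (1/3)·(-31/8) + (2/3)·(-5/8) = -41/24.

-41/24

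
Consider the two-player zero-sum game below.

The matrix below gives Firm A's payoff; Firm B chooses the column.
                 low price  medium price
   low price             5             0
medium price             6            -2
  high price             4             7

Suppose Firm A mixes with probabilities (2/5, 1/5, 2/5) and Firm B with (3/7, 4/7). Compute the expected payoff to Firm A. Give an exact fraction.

24/7

Against (3/7, 4/7), each row's expected payoff is low price: 15/7; medium price: 10/7; high price: 40/7.
Taking the (2/5, 1/5, 2/5)-weighted average: (2/5)·(15/7) + (1/5)·(10/7) + (2/5)·(40/7) = 24/7.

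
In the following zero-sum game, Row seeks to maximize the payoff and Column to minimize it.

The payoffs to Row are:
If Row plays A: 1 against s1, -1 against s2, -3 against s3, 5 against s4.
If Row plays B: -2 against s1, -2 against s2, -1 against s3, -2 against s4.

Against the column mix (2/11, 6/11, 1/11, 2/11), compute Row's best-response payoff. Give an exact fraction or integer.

3/11

A: (1)·(2/11) + (-1)·(6/11) + (-3)·(1/11) + (5)·(2/11) = 3/11.
B: (-2)·(2/11) + (-2)·(6/11) + (-1)·(1/11) + (-2)·(2/11) = -21/11.
The best pure response is A with expected payoff 3/11.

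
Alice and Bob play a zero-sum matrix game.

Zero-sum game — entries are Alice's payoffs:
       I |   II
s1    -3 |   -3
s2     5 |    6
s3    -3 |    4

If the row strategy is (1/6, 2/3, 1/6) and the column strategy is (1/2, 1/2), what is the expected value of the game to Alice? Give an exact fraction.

13/4

Against (1/2, 1/2), each row's expected payoff is s1: -3; s2: 11/2; s3: 1/2.
Taking the (1/6, 2/3, 1/6)-weighted average: (1/6)·(-3) + (2/3)·(11/2) + (1/6)·(1/2) = 13/4.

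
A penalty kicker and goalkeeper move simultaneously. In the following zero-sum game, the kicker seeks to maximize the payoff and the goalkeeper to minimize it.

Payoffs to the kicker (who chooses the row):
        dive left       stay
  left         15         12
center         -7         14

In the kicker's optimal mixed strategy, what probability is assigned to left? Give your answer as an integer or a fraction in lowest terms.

Row minima are 12 and -7, so the kicker's maximin is 12; column maxima are 15 and 14, so the goalkeeper's minimax is 14. These differ, so the equilibrium is in mixed strategies.
Let the kicker play left with probability p. The goalkeeper is indifferent when 15p − 7(1−p) = 12p + 14(1−p), giving p = 7/8.

7/8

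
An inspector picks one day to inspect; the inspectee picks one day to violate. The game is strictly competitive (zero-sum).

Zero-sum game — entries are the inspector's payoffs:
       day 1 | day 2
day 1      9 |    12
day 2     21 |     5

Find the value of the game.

Row minima are 9 and 5, so the inspector's maximin is 9; column maxima are 21 and 12, so the inspectee's minimax is 12. These differ, so the equilibrium is in mixed strategies.
Let the inspector play day 1 with probability p. The inspectee is indifferent when 9p + 21(1−p) = 12p + 5(1−p), giving p = 16/19.
Let the inspectee play day 1 with probability q. The inspector is indifferent when 9q + 12(1−q) = 21q + 5(1−q), giving q = 7/19.
The value is 9·(7/19) + (12)·(12/19) = 207/19.

207/19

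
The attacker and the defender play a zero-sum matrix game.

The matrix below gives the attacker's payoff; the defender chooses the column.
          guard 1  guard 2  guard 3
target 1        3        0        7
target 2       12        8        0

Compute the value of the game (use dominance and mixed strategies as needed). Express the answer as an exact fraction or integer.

Column guard 1 is strictly dominated by guard 2 for the defender (it gives the attacker more in every row).
The remaining 2×2 game on (target 1, target 2) × (guard 2, guard 3) has no saddle point. Let the attacker play target 1 with probability p; indifference gives 8(1−p) = 7p, so p = 8/15.
Similarly the defender's optimal q on guard 2 is 7/15, and the value is 0·(7/15) + (7)·(8/15) = 56/15.

56/15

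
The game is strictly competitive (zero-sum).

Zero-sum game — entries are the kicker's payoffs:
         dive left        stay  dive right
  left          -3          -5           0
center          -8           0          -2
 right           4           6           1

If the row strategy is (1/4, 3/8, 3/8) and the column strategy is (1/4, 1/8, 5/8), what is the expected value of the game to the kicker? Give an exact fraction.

-43/64

Against (1/4, 1/8, 5/8), each row's expected payoff is left: -11/8; center: -13/4; right: 19/8.
Taking the (1/4, 3/8, 3/8)-weighted average: (1/4)·(-11/8) + (3/8)·(-13/4) + (3/8)·(19/8) = -43/64.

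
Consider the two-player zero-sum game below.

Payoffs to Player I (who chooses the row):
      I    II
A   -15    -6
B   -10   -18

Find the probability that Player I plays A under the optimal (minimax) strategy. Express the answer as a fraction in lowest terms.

Row minima are -15 and -18, so Player I's maximin is -15; column maxima are -10 and -6, so Player II's minimax is -10. These differ, so the equilibrium is in mixed strategies.
Let Player I play A with probability p. Player II is indifferent when −15p − 10(1−p) = −6p − 18(1−p), giving p = 8/17.

8/17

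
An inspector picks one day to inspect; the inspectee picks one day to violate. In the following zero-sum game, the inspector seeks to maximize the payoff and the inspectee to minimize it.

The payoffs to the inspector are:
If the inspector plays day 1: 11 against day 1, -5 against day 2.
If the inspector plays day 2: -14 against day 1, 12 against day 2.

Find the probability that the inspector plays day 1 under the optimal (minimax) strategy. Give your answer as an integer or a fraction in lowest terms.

13/21

Row minima are -5 and -14, so the inspector's maximin is -5; column maxima are 11 and 12, so the inspectee's minimax is 11. These differ, so the equilibrium is in mixed strategies.
Let the inspector play day 1 with probability p. The inspectee is indifferent when 11p − 14(1−p) = −5p + 12(1−p), giving p = 13/21.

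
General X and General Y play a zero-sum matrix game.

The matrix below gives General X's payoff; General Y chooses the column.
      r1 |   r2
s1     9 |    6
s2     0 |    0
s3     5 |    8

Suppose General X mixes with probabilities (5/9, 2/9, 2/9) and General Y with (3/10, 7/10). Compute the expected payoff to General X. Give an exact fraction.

487/90

Against (3/10, 7/10), each row's expected payoff is s1: 69/10; s2: 0; s3: 71/10.
Taking the (5/9, 2/9, 2/9)-weighted average: (5/9)·(69/10) + (2/9)·(0) + (2/9)·(71/10) = 487/90.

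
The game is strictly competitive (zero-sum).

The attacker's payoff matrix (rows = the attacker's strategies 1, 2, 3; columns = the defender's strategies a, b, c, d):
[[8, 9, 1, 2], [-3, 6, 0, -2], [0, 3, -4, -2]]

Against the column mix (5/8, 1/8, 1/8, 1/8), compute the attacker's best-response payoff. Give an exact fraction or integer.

1: (8)·(5/8) + (9)·(1/8) + (1)·(1/8) + (2)·(1/8) = 13/2.
2: (-3)·(5/8) + (6)·(1/8) + (0)·(1/8) + (-2)·(1/8) = -11/8.
3: (0)·(5/8) + (3)·(1/8) + (-4)·(1/8) + (-2)·(1/8) = -3/8.
The best pure response is 1 with expected payoff 13/2.

13/2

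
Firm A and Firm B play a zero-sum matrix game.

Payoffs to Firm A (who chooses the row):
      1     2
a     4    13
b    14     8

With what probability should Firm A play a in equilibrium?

2/5

Row minima are 4 and 8, so Firm A's maximin is 8; column maxima are 14 and 13, so Firm B's minimax is 13. These differ, so the equilibrium is in mixed strategies.
Let Firm A play a with probability p. Firm B is indifferent when 4p + 14(1−p) = 13p + 8(1−p), giving p = 2/5.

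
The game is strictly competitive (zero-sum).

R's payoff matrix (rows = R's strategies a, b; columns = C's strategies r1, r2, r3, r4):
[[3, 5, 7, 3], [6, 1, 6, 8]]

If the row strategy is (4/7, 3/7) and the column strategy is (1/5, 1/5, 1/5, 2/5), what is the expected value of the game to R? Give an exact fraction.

171/35

Against (1/5, 1/5, 1/5, 2/5), each row's expected payoff is a: 21/5; b: 29/5.
Taking the (4/7, 3/7)-weighted average: (4/7)·(21/5) + (3/7)·(29/5) = 171/35.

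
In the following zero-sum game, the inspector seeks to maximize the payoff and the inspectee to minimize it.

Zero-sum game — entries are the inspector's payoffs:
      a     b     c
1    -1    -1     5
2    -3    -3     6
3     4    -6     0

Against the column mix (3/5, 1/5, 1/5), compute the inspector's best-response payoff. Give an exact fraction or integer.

1: (-1)·(3/5) + (-1)·(1/5) + (5)·(1/5) = 1/5.
2: (-3)·(3/5) + (-3)·(1/5) + (6)·(1/5) = -6/5.
3: (4)·(3/5) + (-6)·(1/5) + (0)·(1/5) = 6/5.
The best pure response is 3 with expected payoff 6/5.

6/5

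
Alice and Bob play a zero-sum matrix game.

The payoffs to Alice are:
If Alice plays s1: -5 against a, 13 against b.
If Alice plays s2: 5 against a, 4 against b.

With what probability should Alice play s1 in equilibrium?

Row minima are -5 and 4, so Alice's maximin is 4; column maxima are 5 and 13, so Bob's minimax is 5. These differ, so the equilibrium is in mixed strategies.
Let Alice play s1 with probability p. Bob is indifferent when −5p + 5(1−p) = 13p + 4(1−p), giving p = 1/19.

1/19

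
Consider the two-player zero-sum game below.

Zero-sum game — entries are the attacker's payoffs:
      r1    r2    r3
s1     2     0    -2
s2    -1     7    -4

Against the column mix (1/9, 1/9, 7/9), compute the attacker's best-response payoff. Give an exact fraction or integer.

s1: (2)·(1/9) + (0)·(1/9) + (-2)·(7/9) = -4/3.
s2: (-1)·(1/9) + (7)·(1/9) + (-4)·(7/9) = -22/9.
The best pure response is s1 with expected payoff -4/3.

-4/3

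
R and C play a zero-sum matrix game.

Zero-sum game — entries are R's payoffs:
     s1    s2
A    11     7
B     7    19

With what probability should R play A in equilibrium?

3/4

Row minima are 7 and 7, so R's maximin is 7; column maxima are 11 and 19, so C's minimax is 11. These differ, so the equilibrium is in mixed strategies.
Let R play A with probability p. C is indifferent when 11p + 7(1−p) = 7p + 19(1−p), giving p = 3/4.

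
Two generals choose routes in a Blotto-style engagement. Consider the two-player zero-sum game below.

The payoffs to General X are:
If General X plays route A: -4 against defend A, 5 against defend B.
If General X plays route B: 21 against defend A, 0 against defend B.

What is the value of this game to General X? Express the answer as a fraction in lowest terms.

7/2

Row minima are -4 and 0, so General X's maximin is 0; column maxima are 21 and 5, so General Y's minimax is 5. These differ, so the equilibrium is in mixed strategies.
Let General X play route A with probability p. General Y is indifferent when −4p + 21(1−p) = 5p, giving p = 7/10.
Let General Y play defend A with probability q. General X is indifferent when −4q + 5(1−q) = 21q, giving q = 1/6.
The value is -4·(1/6) + (5)·(5/6) = 7/2.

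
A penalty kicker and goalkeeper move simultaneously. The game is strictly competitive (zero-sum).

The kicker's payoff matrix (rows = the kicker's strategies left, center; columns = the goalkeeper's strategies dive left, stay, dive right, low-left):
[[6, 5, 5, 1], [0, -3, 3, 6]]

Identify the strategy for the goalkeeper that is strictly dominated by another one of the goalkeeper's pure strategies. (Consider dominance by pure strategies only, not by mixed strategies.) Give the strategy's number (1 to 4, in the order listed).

1

The goalkeeper prefers columns that give the kicker less. Compare dive left with stay: 5 < 6, -3 < 0.
So stay strictly dominates dive left for the goalkeeper; dive left is strictly dominated.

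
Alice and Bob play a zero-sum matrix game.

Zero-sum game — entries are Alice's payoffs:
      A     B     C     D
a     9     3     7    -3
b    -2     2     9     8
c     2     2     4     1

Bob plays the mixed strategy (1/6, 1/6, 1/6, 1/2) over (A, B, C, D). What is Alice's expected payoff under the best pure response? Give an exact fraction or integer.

11/2

a: (9)·(1/6) + (3)·(1/6) + (7)·(1/6) + (-3)·(1/2) = 5/3.
b: (-2)·(1/6) + (2)·(1/6) + (9)·(1/6) + (8)·(1/2) = 11/2.
c: (2)·(1/6) + (2)·(1/6) + (4)·(1/6) + (1)·(1/2) = 11/6.
The best pure response is b with expected payoff 11/2.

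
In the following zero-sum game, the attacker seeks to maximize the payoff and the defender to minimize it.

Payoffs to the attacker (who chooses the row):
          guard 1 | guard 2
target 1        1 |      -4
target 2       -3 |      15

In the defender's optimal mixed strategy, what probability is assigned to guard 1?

Row minima are -4 and -3, so the attacker's maximin is -3; column maxima are 1 and 15, so the defender's minimax is 1. These differ, so the equilibrium is in mixed strategies.
Let the defender play guard 1 with probability q. The attacker is indifferent when q − 4(1−q) = −3q + 15(1−q), giving q = 19/23.

19/23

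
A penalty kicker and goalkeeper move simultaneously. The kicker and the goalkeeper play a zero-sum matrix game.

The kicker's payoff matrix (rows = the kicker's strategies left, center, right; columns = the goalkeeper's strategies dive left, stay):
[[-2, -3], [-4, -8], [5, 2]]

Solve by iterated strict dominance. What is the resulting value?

Column dive left is strictly dominated by stay for the goalkeeper (-3<-2, -8<-4, 2<5); eliminate dive left.
Row center is strictly dominated by row left (-3>-8); eliminate center.
Row left is strictly dominated by row right (2>-3); eliminate left.
Only (right, stay) remains, with payoff 2.

2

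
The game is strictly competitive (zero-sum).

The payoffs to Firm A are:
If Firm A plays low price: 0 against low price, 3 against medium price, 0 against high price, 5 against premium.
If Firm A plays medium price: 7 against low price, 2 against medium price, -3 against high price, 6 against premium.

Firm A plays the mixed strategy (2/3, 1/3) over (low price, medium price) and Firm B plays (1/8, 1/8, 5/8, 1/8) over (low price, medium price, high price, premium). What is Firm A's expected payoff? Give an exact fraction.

2/3

Against (1/8, 1/8, 5/8, 1/8), each row's expected payoff is low price: 1; medium price: 0.
Taking the (2/3, 1/3)-weighted average: (2/3)·(1) + (1/3)·(0) = 2/3.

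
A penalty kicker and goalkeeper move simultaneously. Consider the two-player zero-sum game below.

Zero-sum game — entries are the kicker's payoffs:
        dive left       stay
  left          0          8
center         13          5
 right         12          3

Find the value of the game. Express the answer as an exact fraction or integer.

13/2

Row right is strictly dominated by row center, so the kicker never plays it.
The remaining 2×2 game on (left, center) × (dive left, stay) has no saddle point. Let the kicker play left with probability p; indifference gives 13(1−p) = 8p + 5(1−p), so p = 1/2.
Similarly the goalkeeper's optimal q on dive left is 3/16, and the value is 0·(3/16) + (8)·(13/16) = 13/2.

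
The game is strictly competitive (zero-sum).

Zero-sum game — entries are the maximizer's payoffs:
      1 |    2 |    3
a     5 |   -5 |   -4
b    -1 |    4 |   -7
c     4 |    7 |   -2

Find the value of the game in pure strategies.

-2

Row minima: -5, -7, -2 → the maximizer's maximin is -2.
Column maxima: 5, 7, -2 → the minimizer's minimax is -2.
They coincide at (c, 3), so the value is -2.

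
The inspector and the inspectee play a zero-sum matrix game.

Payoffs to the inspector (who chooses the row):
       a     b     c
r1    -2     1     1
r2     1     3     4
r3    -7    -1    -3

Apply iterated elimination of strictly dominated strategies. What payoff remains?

1

Column c is strictly dominated by a for the inspectee (-2<1, 1<4, -7<-3); eliminate c.
Column b is strictly dominated by a for the inspectee (-2<1, 1<3, -7<-1); eliminate b.
Row r1 is strictly dominated by row r2 (1>-2); eliminate r1.
Row r3 is strictly dominated by row r2 (1>-7); eliminate r3.
Only (r2, a) remains, with payoff 1.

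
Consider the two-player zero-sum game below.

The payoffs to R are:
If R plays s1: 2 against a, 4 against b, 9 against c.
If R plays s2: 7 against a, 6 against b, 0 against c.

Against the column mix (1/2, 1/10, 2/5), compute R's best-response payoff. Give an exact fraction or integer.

s1: (2)·(1/2) + (4)·(1/10) + (9)·(2/5) = 5.
s2: (7)·(1/2) + (6)·(1/10) + (0)·(2/5) = 41/10.
The best pure response is s1 with expected payoff 5.

5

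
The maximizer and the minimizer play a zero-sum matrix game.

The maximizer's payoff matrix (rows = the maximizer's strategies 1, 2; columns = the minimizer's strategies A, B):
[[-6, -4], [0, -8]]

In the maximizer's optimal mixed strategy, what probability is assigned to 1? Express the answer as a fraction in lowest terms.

4/5

Row minima are -6 and -8, so the maximizer's maximin is -6; column maxima are 0 and -4, so the minimizer's minimax is -4. These differ, so the equilibrium is in mixed strategies.
Let the maximizer play 1 with probability p. The minimizer is indifferent when −6p = −4p − 8(1−p), giving p = 4/5.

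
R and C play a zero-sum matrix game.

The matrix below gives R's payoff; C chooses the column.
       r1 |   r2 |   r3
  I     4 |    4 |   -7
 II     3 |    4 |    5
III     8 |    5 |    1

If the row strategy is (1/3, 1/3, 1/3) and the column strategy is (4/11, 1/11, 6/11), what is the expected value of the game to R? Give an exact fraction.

67/33

Against (4/11, 1/11, 6/11), each row's expected payoff is I: -2; II: 46/11; III: 43/11.
Taking the (1/3, 1/3, 1/3)-weighted average: (1/3)·(-2) + (1/3)·(46/11) + (1/3)·(43/11) = 67/33.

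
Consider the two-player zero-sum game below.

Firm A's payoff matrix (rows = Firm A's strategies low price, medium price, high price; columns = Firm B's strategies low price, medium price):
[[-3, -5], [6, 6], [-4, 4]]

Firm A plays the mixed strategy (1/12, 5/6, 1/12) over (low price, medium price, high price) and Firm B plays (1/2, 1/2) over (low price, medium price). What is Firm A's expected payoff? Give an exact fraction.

Against (1/2, 1/2), each row's expected payoff is low price: -4; medium price: 6; high price: 0.
Taking the (1/12, 5/6, 1/12)-weighted average: (1/12)·(-4) + (5/6)·(6) + (1/12)·(0) = 14/3.

14/3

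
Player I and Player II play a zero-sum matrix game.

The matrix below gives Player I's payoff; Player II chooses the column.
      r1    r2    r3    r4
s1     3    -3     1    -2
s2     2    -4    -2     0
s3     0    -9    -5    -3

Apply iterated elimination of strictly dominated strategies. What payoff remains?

-3

Row s3 is strictly dominated by row s1 (3>0, -3>-9, 1>-5, -2>-3); eliminate s3.
Column r4 is strictly dominated by r2 for Player II (-3<-2, -4<0); eliminate r4.
Column r1 is strictly dominated by r2 for Player II (-3<3, -4<2); eliminate r1.
Column r3 is strictly dominated by r2 for Player II (-3<1, -4<-2); eliminate r3.
Row s2 is strictly dominated by row s1 (-3>-4); eliminate s2.
Only (s1, r2) remains, with payoff -3.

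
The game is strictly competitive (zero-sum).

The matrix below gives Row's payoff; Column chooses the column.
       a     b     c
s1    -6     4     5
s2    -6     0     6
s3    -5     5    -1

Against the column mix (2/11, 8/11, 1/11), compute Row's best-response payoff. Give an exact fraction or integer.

29/11

s1: (-6)·(2/11) + (4)·(8/11) + (5)·(1/11) = 25/11.
s2: (-6)·(2/11) + (0)·(8/11) + (6)·(1/11) = -6/11.
s3: (-5)·(2/11) + (5)·(8/11) + (-1)·(1/11) = 29/11.
The best pure response is s3 with expected payoff 29/11.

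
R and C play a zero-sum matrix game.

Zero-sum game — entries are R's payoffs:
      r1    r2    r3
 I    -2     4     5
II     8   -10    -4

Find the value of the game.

Column r3 is strictly dominated by r2 for C (it gives R more in every row).
The remaining 2×2 game on (I, II) × (r1, r2) has no saddle point. Let R play I with probability p; indifference gives −2p + 8(1−p) = 4p − 10(1−p), so p = 3/4.
Similarly C's optimal q on r1 is 7/12, and the value is -2·(7/12) + (4)·(5/12) = 1/2.

1/2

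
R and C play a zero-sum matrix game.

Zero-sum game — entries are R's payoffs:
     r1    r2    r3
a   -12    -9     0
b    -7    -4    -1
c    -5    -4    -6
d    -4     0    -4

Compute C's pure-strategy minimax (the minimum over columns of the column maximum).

The worst case (largest entry) in each column is r1: -4, r2: 0, r3: 0.
The best (smallest) of these is -4.

-4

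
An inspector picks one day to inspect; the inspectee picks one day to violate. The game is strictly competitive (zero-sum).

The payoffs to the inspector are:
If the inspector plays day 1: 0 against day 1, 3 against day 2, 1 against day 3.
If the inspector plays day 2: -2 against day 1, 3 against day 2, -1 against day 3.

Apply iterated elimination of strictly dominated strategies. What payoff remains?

Column day 3 is strictly dominated by day 1 for the inspectee (0<1, -2<-1); eliminate day 3.
Column day 2 is strictly dominated by day 1 for the inspectee (0<3, -2<3); eliminate day 2.
Row day 2 is strictly dominated by row day 1 (0>-2); eliminate day 2.
Only (day 1, day 1) remains, with payoff 0.

0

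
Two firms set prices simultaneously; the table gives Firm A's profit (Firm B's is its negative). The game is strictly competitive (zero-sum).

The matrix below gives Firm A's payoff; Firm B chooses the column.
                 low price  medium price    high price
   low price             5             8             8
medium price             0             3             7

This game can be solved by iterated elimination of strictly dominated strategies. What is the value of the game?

5

Row medium price is strictly dominated by row low price (5>0, 8>3, 8>7); eliminate medium price.
Column high price is strictly dominated by low price for Firm B (5<8); eliminate high price.
Column medium price is strictly dominated by low price for Firm B (5<8); eliminate medium price.
Only (low price, low price) remains, with payoff 5.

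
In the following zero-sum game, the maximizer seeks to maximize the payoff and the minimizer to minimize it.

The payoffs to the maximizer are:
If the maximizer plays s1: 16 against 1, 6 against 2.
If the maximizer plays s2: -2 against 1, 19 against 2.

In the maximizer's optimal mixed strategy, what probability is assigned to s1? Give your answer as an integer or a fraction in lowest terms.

21/31

Row minima are 6 and -2, so the maximizer's maximin is 6; column maxima are 16 and 19, so the minimizer's minimax is 16. These differ, so the equilibrium is in mixed strategies.
Let the maximizer play s1 with probability p. The minimizer is indifferent when 16p − 2(1−p) = 6p + 19(1−p), giving p = 21/31.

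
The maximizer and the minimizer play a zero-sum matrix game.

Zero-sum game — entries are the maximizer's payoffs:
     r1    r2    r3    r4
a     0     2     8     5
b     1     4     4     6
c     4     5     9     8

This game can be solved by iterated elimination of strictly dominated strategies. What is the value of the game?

Row a is strictly dominated by row c (4>0, 5>2, 9>8, 8>5); eliminate a.
Column r3 is strictly dominated by r1 for the minimizer (1<4, 4<9); eliminate r3.
Column r2 is strictly dominated by r1 for the minimizer (1<4, 4<5); eliminate r2.
Column r4 is strictly dominated by r1 for the minimizer (1<6, 4<8); eliminate r4.
Row b is strictly dominated by row c (4>1); eliminate b.
Only (c, r1) remains, with payoff 4.

4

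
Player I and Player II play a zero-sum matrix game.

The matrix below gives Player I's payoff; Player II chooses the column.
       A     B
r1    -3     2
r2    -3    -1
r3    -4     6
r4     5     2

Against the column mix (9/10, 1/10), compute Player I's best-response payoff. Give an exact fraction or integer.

r1: (-3)·(9/10) + (2)·(1/10) = -5/2.
r2: (-3)·(9/10) + (-1)·(1/10) = -14/5.
r3: (-4)·(9/10) + (6)·(1/10) = -3.
r4: (5)·(9/10) + (2)·(1/10) = 47/10.
The best pure response is r4 with expected payoff 47/10.

47/10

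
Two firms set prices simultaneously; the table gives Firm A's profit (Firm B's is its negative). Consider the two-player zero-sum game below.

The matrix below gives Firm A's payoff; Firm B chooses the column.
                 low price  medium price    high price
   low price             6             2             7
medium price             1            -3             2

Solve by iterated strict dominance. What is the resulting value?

Row medium price is strictly dominated by row low price (6>1, 2>-3, 7>2); eliminate medium price.
Column high price is strictly dominated by low price for Firm B (6<7); eliminate high price.
Column low price is strictly dominated by medium price for Firm B (2<6); eliminate low price.
Only (low price, medium price) remains, with payoff 2.

2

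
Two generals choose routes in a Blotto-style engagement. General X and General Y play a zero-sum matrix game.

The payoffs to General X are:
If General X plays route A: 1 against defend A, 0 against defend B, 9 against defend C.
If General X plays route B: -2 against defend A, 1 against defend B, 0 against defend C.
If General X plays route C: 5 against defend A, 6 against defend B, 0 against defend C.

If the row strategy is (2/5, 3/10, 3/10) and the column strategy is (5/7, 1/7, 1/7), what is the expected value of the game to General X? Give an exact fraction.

Against (5/7, 1/7, 1/7), each row's expected payoff is route A: 2; route B: -9/7; route C: 31/7.
Taking the (2/5, 3/10, 3/10)-weighted average: (2/5)·(2) + (3/10)·(-9/7) + (3/10)·(31/7) = 61/35.

61/35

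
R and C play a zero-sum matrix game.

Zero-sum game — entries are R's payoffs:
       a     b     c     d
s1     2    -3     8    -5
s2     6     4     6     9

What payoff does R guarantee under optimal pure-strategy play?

Row minima: -5, 4 → R's maximin is 4.
Column maxima: 6, 4, 8, 9 → C's minimax is 4.
They coincide at (s2, b), so the value is 4.

4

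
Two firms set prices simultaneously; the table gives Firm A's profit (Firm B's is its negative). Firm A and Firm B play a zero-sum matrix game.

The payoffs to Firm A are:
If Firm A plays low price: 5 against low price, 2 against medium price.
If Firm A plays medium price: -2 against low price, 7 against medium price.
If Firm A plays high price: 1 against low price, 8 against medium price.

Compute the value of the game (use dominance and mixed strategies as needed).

19/5

Row medium price is strictly dominated by row high price, so Firm A never plays it.
The remaining 2×2 game on (low price, high price) × (low price, medium price) has no saddle point. Let Firm A play low price with probability p; indifference gives 5p + (1−p) = 2p + 8(1−p), so p = 7/10.
Similarly Firm B's optimal q on low price is 3/5, and the value is 5·(3/5) + (2)·(2/5) = 19/5.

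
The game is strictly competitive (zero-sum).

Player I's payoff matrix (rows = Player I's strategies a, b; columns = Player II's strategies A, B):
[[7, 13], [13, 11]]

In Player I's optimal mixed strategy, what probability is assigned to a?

Row minima are 7 and 11, so Player I's maximin is 11; column maxima are 13 and 13, so Player II's minimax is 13. These differ, so the equilibrium is in mixed strategies.
Let Player I play a with probability p. Player II is indifferent when 7p + 13(1−p) = 13p + 11(1−p), giving p = 1/4.

1/4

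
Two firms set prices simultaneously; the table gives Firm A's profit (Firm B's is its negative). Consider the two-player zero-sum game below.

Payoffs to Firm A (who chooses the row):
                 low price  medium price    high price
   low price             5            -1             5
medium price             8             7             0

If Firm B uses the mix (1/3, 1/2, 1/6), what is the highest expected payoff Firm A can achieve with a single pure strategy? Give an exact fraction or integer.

low price: (5)·(1/3) + (-1)·(1/2) + (5)·(1/6) = 2.
medium price: (8)·(1/3) + (7)·(1/2) + (0)·(1/6) = 37/6.
The best pure response is medium price with expected payoff 37/6.

37/6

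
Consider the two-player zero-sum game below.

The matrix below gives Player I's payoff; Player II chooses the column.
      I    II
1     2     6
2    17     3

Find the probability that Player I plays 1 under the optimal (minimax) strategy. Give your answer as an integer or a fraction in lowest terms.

Row minima are 2 and 3, so Player I's maximin is 3; column maxima are 17 and 6, so Player II's minimax is 6. These differ, so the equilibrium is in mixed strategies.
Let Player I play 1 with probability p. Player II is indifferent when 2p + 17(1−p) = 6p + 3(1−p), giving p = 7/9.

7/9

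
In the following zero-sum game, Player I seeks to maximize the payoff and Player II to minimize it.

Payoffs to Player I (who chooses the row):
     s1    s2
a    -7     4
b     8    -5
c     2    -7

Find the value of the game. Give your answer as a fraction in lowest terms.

-1/8

Row c is strictly dominated by row b, so Player I never plays it.
The remaining 2×2 game on (a, b) × (s1, s2) has no saddle point. Let Player I play a with probability p; indifference gives −7p + 8(1−p) = 4p − 5(1−p), so p = 13/24.
Similarly Player II's optimal q on s1 is 3/8, and the value is -7·(3/8) + (4)·(5/8) = -1/8.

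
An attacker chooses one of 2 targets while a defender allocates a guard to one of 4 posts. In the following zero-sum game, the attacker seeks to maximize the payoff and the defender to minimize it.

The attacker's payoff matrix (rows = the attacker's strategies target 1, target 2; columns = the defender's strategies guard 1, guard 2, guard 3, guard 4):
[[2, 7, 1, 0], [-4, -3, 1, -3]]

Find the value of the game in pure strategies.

Row minima: 0, -4 → the attacker's maximin is 0.
Column maxima: 2, 7, 1, 0 → the defender's minimax is 0.
They coincide at (target 1, guard 4), so the value is 0.

0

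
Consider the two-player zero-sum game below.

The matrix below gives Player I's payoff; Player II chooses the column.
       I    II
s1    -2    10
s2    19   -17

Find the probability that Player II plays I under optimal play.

Row minima are -2 and -17, so Player I's maximin is -2; column maxima are 19 and 10, so Player II's minimax is 10. These differ, so the equilibrium is in mixed strategies.
Let Player II play I with probability q. Player I is indifferent when −2q + 10(1−q) = 19q − 17(1−q), giving q = 9/16.

9/16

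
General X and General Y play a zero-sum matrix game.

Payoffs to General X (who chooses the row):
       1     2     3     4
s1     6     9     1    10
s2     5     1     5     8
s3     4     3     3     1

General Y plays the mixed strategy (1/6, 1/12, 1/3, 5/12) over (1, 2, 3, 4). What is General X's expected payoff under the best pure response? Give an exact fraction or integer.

25/4

s1: (6)·(1/6) + (9)·(1/12) + (1)·(1/3) + (10)·(5/12) = 25/4.
s2: (5)·(1/6) + (1)·(1/12) + (5)·(1/3) + (8)·(5/12) = 71/12.
s3: (4)·(1/6) + (3)·(1/12) + (3)·(1/3) + (1)·(5/12) = 7/3.
The best pure response is s1 with expected payoff 25/4.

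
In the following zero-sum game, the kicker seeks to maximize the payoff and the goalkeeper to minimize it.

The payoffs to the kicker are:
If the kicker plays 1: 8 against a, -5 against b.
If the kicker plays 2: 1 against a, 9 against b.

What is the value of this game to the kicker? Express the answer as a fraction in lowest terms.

Row minima are -5 and 1, so the kicker's maximin is 1; column maxima are 8 and 9, so the goalkeeper's minimax is 8. These differ, so the equilibrium is in mixed strategies.
Let the kicker play 1 with probability p. The goalkeeper is indifferent when 8p + (1−p) = −5p + 9(1−p), giving p = 8/21.
Let the goalkeeper play a with probability q. The kicker is indifferent when 8q − 5(1−q) = q + 9(1−q), giving q = 2/3.
The value is 8·(2/3) + (-5)·(1/3) = 11/3.

11/3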